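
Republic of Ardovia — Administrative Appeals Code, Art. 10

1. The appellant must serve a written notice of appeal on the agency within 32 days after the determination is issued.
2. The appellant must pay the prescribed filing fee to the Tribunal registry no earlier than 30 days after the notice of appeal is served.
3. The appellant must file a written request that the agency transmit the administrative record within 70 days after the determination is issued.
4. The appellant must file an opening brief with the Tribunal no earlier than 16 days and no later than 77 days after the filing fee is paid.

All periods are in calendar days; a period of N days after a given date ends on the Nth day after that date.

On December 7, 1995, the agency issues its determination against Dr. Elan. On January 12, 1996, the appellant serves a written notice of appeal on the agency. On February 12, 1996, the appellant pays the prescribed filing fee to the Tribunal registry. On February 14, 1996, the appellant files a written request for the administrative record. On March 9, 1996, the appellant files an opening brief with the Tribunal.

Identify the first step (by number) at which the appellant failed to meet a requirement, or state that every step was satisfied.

Step 1

Step 1: 32 days after December 7, 1995 (when the determination is issued) is January 8, 1996; done January 12, 1996 — 4 days late.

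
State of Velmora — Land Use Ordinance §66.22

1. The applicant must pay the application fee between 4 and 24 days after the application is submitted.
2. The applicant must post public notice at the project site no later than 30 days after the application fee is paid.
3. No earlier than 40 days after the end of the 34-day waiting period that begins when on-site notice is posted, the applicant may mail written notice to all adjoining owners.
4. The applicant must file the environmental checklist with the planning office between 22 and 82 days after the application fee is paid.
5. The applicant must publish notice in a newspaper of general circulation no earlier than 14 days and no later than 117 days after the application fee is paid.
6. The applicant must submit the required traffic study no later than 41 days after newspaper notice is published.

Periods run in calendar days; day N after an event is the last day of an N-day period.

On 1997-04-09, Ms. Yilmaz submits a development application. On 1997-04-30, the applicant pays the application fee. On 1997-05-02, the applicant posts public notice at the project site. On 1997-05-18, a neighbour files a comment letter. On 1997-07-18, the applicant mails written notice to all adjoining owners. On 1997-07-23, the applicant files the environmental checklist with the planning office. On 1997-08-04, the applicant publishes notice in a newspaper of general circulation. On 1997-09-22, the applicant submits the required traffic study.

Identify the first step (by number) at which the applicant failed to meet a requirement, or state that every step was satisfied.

Step 4

(1) the permitted window runs from 1997-04-09 + 4 = 1997-04-13 to 1997-04-09 + 24 = 1997-05-03; done 1997-04-30, which is between those dates.
(2) due by 1997-04-30 + 30 days = 1997-05-30; done 1997-05-02 — timely.
(3) permitted from 1997-06-05 + 40 days = 1997-07-15 onward; 1997-07-18 is on or after that date.
(4) the permitted window runs from 1997-04-30 + 22 = 1997-05-22 to 1997-04-30 + 82 = 1997-07-21; 1997-07-23 is 2 days past the end of the window.
The analysis stops there.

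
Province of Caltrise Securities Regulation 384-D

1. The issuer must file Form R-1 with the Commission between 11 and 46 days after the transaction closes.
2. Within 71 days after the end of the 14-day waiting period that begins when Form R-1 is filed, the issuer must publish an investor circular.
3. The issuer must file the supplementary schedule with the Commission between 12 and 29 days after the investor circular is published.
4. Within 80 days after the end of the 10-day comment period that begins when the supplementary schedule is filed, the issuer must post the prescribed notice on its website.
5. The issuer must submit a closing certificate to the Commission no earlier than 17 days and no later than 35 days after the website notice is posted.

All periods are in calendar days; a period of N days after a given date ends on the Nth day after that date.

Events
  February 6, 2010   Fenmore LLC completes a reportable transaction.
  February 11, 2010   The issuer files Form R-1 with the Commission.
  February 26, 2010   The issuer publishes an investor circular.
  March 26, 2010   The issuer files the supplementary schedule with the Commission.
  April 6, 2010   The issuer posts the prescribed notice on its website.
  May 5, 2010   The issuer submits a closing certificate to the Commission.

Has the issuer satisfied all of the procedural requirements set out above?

No

Step 1 — 11 and 46 days from February 6, 2010 (when the transaction closes) are February 17, 2010 and March 24, 2010 respectively; February 11, 2010 is 6 days too early.
Later steps need not be reached.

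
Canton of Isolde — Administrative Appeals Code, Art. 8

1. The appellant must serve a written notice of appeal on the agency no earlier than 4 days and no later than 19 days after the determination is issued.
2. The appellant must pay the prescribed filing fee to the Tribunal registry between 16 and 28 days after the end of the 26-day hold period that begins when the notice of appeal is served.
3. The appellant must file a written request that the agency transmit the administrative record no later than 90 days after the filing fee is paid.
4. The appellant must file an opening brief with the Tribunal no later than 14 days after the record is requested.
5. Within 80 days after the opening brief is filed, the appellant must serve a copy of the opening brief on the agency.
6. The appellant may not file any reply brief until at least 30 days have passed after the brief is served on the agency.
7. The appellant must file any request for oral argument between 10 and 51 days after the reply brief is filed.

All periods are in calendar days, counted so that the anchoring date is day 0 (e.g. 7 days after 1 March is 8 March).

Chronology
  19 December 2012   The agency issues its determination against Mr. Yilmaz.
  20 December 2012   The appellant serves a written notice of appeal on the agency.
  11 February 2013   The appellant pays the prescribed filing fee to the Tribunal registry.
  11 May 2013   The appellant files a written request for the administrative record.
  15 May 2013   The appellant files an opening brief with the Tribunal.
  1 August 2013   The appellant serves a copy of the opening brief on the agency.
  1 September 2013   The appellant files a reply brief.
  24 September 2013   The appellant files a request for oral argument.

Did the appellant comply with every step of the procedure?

No

Step 1: the window is 4–19 days after 19 December 2012 (when the determination is issued), so 23 December 2012 through 7 January 2013; 20 December 2012 is 3 days too early.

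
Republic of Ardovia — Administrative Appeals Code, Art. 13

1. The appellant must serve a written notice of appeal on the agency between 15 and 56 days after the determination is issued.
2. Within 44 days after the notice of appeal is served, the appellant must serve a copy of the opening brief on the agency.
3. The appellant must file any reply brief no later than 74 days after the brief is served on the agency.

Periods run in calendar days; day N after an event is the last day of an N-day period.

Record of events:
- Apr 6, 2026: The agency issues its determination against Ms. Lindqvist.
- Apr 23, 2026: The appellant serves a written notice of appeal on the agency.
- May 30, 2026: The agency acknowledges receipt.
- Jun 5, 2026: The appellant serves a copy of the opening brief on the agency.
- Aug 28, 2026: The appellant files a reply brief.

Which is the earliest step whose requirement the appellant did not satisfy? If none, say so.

(1) the permitted window runs from Apr 6, 2026 + 15 = Apr 21, 2026 to Apr 6, 2026 + 56 = Jun 1, 2026; done Apr 23, 2026 — within the window.
(2) due by Apr 23, 2026 + 44 days = Jun 6, 2026; completed Jun 5, 2026, before the deadline.
(3) due by Jun 5, 2026 + 74 days = Aug 18, 2026; done Aug 28, 2026 — 10 days late.

Step 3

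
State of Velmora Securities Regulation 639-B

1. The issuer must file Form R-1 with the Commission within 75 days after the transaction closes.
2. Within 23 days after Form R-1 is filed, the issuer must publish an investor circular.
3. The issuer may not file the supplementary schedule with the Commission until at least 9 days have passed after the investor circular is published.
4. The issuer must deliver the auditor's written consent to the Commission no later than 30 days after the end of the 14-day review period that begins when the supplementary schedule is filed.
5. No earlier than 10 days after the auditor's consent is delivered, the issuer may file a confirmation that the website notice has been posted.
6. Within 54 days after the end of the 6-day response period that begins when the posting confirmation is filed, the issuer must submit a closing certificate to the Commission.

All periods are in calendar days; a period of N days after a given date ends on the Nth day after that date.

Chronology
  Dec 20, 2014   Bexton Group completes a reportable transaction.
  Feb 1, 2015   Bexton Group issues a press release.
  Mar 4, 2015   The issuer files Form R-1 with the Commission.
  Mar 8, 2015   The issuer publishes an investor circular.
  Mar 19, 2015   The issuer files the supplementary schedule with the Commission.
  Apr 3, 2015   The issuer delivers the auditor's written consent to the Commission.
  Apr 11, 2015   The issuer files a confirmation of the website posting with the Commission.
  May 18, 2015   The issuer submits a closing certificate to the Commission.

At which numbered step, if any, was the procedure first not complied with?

Step 5

(1) due by Dec 20, 2014 + 75 days = Mar 5, 2015; completed Mar 4, 2015, before the deadline.
(2) due by Mar 4, 2015 + 23 days = Mar 27, 2015; completed Mar 8, 2015, before the deadline.
(3) permitted from Mar 8, 2015 + 9 days = Mar 17, 2015 onward; Mar 19, 2015 is on or after that date.
(4) due by Apr 2, 2015 + 30 days = May 2, 2015; Apr 3, 2015 is within that limit.
(5) permitted from Apr 3, 2015 + 10 days = Apr 13, 2015 onward; acted on Apr 11, 2015, 2 days prematurely.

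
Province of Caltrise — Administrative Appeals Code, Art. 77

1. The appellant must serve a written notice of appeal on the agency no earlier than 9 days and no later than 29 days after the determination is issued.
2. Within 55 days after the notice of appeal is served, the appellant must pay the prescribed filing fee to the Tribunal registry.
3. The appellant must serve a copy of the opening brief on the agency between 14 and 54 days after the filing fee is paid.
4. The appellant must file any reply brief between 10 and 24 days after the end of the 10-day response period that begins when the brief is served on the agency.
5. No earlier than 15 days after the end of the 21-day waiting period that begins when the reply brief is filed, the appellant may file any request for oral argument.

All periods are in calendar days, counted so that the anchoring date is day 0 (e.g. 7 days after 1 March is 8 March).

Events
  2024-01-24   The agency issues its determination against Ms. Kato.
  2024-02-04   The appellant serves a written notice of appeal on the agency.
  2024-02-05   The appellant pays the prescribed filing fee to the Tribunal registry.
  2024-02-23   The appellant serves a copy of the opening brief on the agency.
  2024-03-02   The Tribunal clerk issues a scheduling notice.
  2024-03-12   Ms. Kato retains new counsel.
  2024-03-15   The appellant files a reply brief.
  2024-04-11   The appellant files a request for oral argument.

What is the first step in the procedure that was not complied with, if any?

Step 1: the window is 9–29 days after 2024-01-24 (when the determination is issued), so 2024-02-02 through 2024-02-22; done 2024-02-04 — within the window.
Step 2: 55 days after 2024-02-04 (when the notice of appeal is served) is 2024-03-30; completed 2024-02-05, before the deadline.
Step 3: the window is 14–54 days after 2024-02-05 (when the filing fee is paid), so 2024-02-19 through 2024-03-30; done 2024-02-23 — within the window.
Step 4: the window is 10–24 days after 2024-03-04 (end of the 10-day response period, which began when the brief is served on the agency on 2024-02-23), so 2024-03-14 through 2024-03-28; done 2024-03-15 — within the window.
Step 5: the earliest permitted date is 15 days after 2024-04-05 (end of the 21-day waiting period, which began when the reply brief is filed on 2024-03-15), i.e. 2024-04-20; acted on 2024-04-11, 9 days prematurely.

Step 5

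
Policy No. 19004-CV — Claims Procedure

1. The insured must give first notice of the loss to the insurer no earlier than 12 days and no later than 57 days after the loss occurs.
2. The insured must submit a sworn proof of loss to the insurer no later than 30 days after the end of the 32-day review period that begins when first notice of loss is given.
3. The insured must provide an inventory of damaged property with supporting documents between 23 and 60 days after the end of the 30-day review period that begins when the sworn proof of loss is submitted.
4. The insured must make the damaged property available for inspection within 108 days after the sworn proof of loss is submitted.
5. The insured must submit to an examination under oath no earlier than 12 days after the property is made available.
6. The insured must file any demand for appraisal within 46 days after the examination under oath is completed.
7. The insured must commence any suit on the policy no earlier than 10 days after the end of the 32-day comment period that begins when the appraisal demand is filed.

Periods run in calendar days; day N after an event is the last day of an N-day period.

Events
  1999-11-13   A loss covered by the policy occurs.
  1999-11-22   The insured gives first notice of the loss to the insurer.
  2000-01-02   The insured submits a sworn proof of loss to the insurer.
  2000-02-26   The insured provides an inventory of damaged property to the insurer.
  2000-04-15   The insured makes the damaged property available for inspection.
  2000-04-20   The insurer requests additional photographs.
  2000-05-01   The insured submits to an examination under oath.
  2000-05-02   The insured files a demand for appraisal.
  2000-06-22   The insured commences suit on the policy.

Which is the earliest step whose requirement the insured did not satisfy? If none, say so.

Step 1: the window is 12–57 days after 1999-11-13 (when the loss occurs), so 1999-11-25 through 2000-01-09; 1999-11-22 is 3 days too early.
That is the first point of non-compliance.

Step 1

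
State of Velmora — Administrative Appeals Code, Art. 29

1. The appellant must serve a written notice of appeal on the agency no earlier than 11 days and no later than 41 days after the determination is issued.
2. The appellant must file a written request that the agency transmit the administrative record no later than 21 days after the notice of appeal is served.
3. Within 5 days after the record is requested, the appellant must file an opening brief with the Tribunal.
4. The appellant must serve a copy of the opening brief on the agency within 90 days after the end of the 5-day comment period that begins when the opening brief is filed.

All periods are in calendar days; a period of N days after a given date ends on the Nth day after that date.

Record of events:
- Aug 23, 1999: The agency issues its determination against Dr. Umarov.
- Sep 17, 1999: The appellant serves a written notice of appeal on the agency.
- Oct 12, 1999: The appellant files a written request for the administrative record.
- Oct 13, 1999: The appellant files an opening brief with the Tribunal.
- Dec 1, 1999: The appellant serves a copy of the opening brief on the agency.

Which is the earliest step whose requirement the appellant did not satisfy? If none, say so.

Step 2

(1) the permitted window runs from Aug 23, 1999 + 11 = Sep 3, 1999 to Aug 23, 1999 + 41 = Oct 3, 1999; done Sep 17, 1999 — within the window.
(2) due by Sep 17, 1999 + 21 days = Oct 8, 1999; not done until Oct 12, 1999, 4 days after the deadline.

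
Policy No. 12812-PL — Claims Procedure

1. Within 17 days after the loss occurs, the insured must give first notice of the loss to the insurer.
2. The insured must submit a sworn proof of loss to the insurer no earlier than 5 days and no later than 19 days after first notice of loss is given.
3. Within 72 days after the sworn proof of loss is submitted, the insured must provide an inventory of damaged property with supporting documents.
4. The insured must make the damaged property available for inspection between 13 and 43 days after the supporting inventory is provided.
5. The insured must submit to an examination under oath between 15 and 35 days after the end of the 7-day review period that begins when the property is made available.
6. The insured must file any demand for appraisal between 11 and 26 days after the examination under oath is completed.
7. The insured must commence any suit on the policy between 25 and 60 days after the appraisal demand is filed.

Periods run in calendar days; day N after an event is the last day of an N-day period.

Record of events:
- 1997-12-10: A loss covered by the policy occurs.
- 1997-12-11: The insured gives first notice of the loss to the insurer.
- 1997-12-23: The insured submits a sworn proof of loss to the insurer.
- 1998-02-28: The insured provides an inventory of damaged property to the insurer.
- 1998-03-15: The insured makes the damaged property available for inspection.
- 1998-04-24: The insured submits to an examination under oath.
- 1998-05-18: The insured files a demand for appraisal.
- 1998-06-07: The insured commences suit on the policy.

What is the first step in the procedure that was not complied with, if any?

Step 7

Step 1: 17 days after 1997-12-10 (when the loss occurs) is 1997-12-27; completed 1997-12-11, before the deadline.
Step 2: the window is 5–19 days after 1997-12-11 (when first notice of loss is given), so 1997-12-16 through 1997-12-30; done 1997-12-23 — within the window.
Step 3: 72 days after 1997-12-23 (when the sworn proof of loss is submitted) is 1998-03-05; 1998-02-28 is within that limit.
Step 4: the window is 13–43 days after 1998-02-28 (when the supporting inventory is provided), so 1998-03-13 through 1998-04-12; done 1998-03-15 — within the window.
Step 5: the window is 15–35 days after 1998-03-22 (end of the 7-day review period, which began when the property is made available on 1998-03-15), so 1998-04-06 through 1998-04-26; 1998-04-24 falls inside that range.
Step 6: the window is 11–26 days after 1998-04-24 (when the examination under oath is completed), so 1998-05-05 through 1998-05-20; done 1998-05-18 — within the window.
Step 7: the window is 25–60 days after 1998-05-18 (when the appraisal demand is filed), so 1998-06-12 through 1998-07-17; done 1998-06-07 — 5 days before the window opened.
The procedure was therefore not followed at step 7.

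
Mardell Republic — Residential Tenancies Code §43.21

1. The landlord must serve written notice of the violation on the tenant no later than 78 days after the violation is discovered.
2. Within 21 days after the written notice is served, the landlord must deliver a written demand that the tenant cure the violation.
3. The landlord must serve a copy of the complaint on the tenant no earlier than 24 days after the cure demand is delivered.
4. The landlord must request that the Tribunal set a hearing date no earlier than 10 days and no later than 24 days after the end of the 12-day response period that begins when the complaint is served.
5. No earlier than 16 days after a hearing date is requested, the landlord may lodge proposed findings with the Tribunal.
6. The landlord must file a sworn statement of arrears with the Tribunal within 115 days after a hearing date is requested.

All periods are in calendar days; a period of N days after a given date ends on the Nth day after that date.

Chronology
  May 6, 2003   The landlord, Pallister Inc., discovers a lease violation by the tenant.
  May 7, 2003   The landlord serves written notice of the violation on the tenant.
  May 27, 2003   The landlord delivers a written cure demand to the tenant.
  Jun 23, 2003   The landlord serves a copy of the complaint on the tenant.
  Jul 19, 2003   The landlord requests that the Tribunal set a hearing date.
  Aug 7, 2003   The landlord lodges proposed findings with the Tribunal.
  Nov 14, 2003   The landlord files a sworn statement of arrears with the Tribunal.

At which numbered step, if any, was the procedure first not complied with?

Step 6

(1) due by May 6, 2003 + 78 days = Jul 23, 2003; completed May 7, 2003, before the deadline.
(2) due by May 7, 2003 + 21 days = May 28, 2003; May 27, 2003 is within that limit.
(3) permitted from May 27, 2003 + 24 days = Jun 20, 2003 onward; Jun 23, 2003 is on or after that date.
(4) the permitted window runs from Jul 5, 2003 + 10 = Jul 15, 2003 to Jul 5, 2003 + 24 = Jul 29, 2003; done Jul 19, 2003, which is between those dates.
(5) permitted from Jul 19, 2003 + 16 days = Aug 4, 2003 onward; done Aug 7, 2003, after the minimum wait.
(6) due by Jul 19, 2003 + 115 days = Nov 11, 2003; not done until Nov 14, 2003, 3 days after the deadline.
No need to go further; step 6 was not satisfied.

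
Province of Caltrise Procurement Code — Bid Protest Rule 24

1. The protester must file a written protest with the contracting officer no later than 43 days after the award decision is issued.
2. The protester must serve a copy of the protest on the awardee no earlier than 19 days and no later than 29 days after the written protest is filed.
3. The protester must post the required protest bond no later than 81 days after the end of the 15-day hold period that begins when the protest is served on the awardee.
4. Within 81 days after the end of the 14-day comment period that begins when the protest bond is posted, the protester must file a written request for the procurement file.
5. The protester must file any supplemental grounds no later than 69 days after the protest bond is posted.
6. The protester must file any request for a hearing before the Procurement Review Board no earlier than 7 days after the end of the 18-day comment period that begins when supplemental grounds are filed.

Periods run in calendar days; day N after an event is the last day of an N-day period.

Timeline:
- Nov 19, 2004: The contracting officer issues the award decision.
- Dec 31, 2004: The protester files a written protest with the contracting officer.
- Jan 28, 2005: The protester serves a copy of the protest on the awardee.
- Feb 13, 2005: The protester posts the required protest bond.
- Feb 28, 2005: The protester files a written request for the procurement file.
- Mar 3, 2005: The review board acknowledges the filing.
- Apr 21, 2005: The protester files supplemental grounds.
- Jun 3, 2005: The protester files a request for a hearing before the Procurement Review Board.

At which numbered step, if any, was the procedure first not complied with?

Step 1: 43 days after Nov 19, 2004 (when the award decision is issued) is Jan 1, 2005; completed Dec 31, 2004, before the deadline.
Step 2: the window is 19–29 days after Dec 31, 2004 (when the written protest is filed), so Jan 19, 2005 through Jan 29, 2005; done Jan 28, 2005, which is between those dates.
Step 3: 81 days after Feb 12, 2005 (end of the 15-day hold period, which began when the protest is served on the awardee on Jan 28, 2005) is May 4, 2005; done Feb 13, 2005 — timely.
Step 4: 81 days after Feb 27, 2005 (end of the 14-day comment period, which began when the protest bond is posted on Feb 13, 2005) is May 19, 2005; Feb 28, 2005 is within that limit.
Step 5: 69 days after Feb 13, 2005 (when the protest bond is posted) is Apr 23, 2005; completed Apr 21, 2005, before the deadline.
Step 6: the earliest permitted date is 7 days after May 9, 2005 (end of the 18-day comment period, which began when supplemental grounds are filed on Apr 21, 2005), i.e. May 16, 2005; done Jun 3, 2005 — permitted.

None — every step was satisfied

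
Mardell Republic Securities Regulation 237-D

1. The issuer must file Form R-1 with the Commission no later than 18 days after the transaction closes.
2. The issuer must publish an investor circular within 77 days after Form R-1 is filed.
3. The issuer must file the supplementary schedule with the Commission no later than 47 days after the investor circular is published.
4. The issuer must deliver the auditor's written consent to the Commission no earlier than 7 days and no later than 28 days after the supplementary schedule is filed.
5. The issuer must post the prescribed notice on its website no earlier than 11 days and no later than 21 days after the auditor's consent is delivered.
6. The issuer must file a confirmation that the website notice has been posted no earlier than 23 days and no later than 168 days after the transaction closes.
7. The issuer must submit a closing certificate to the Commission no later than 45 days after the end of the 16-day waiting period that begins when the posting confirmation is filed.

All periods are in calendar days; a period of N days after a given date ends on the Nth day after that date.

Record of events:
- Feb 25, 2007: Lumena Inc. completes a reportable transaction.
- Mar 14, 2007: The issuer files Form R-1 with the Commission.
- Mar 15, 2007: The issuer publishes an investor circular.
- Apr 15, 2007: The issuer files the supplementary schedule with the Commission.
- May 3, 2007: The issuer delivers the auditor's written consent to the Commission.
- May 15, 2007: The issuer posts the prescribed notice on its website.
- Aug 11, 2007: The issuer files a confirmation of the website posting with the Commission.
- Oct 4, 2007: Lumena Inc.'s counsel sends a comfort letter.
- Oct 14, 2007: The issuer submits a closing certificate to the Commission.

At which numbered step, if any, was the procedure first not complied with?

Step 7

Step 1 — counting 18 days from Feb 25, 2007 (when the transaction closes) gives a deadline of Mar 15, 2007; done Mar 14, 2007 — timely.
Step 2 — counting 77 days from Mar 14, 2007 (when Form R-1 is filed) gives a deadline of May 30, 2007; completed Mar 15, 2007, before the deadline.
Step 3 — counting 47 days from Mar 15, 2007 (when the investor circular is published) gives a deadline of May 1, 2007; Apr 15, 2007 is within that limit.
Step 4 — 7 and 28 days from Apr 15, 2007 (when the supplementary schedule is filed) are Apr 22, 2007 and May 13, 2007 respectively; done May 3, 2007, which is between those dates.
Step 5 — 11 and 21 days from May 3, 2007 (when the auditor's consent is delivered) are May 14, 2007 and May 24, 2007 respectively; May 15, 2007 falls inside that range.
Step 6 — 23 and 168 days from Feb 25, 2007 (when the transaction closes) are Mar 20, 2007 and Aug 12, 2007 respectively; done Aug 11, 2007 — within the window.
Step 7 — counting 45 days from Aug 27, 2007 (end of the 16-day waiting period, which began when the posting confirmation is filed on Aug 11, 2007) gives a deadline of Oct 11, 2007; Oct 14, 2007 misses that deadline by 3 days.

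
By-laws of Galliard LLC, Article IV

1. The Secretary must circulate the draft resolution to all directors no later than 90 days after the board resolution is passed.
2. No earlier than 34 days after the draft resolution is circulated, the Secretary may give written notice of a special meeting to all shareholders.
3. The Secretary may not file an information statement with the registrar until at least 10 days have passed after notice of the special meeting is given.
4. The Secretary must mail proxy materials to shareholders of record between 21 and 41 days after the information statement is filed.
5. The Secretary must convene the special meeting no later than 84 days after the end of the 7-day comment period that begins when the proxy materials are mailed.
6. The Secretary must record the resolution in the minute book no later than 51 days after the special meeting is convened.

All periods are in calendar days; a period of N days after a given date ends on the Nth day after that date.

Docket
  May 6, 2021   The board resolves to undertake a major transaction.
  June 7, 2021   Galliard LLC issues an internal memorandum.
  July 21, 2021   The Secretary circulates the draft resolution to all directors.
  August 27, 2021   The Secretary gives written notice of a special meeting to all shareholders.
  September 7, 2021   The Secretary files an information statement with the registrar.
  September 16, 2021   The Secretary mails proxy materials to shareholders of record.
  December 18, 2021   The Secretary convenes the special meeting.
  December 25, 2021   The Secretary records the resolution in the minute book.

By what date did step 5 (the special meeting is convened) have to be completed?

December 16, 2021

The proxy materials are mailed on September 16, 2021; the 7-day comment period therefore ends September 23, 2021, and step 5 runs from that date. 84 days after September 23, 2021 is December 16, 2021.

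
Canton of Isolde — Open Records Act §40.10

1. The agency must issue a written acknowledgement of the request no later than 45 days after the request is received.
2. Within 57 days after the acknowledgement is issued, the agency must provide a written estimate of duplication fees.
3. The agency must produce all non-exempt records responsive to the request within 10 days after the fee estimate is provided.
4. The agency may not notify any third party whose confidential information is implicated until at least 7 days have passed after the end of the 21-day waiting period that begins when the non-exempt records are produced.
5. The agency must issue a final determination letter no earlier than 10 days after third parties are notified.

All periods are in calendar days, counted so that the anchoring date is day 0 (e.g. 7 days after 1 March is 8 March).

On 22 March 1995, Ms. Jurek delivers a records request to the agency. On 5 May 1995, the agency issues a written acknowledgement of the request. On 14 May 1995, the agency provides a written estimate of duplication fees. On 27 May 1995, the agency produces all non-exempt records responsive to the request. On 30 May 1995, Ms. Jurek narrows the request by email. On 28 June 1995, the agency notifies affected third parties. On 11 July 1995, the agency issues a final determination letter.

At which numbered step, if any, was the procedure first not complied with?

Step 1: 45 days after 22 March 1995 (when the request is received) is 6 May 1995; completed 5 May 1995, before the deadline.
Step 2: 57 days after 5 May 1995 (when the acknowledgement is issued) is 1 July 1995; 14 May 1995 is within that limit.
Step 3: 10 days after 14 May 1995 (when the fee estimate is provided) is 24 May 1995; done 27 May 1995 — 3 days late.
The analysis stops there.

Step 3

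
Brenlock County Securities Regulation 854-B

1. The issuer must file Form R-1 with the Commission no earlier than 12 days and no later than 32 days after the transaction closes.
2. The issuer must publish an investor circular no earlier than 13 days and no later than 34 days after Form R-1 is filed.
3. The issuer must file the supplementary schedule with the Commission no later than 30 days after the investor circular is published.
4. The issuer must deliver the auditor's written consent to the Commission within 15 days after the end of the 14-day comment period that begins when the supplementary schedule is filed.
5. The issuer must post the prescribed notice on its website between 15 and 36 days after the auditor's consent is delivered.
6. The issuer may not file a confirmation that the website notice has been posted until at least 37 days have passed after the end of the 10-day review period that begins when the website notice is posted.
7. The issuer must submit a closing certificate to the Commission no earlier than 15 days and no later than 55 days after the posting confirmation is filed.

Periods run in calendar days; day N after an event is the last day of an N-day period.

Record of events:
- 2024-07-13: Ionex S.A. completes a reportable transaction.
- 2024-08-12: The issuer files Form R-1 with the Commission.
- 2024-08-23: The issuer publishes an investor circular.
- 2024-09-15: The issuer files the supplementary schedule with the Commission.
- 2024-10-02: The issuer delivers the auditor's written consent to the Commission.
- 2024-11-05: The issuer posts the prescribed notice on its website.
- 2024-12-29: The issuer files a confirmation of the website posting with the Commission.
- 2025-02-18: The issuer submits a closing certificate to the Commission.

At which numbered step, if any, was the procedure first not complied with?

Step 2

(1) the permitted window runs from 2024-07-13 + 12 = 2024-07-25 to 2024-07-13 + 32 = 2024-08-14; done 2024-08-12 — within the window.
(2) the permitted window runs from 2024-08-12 + 13 = 2024-08-25 to 2024-08-12 + 34 = 2024-09-15; 2024-08-23 is 2 days too early.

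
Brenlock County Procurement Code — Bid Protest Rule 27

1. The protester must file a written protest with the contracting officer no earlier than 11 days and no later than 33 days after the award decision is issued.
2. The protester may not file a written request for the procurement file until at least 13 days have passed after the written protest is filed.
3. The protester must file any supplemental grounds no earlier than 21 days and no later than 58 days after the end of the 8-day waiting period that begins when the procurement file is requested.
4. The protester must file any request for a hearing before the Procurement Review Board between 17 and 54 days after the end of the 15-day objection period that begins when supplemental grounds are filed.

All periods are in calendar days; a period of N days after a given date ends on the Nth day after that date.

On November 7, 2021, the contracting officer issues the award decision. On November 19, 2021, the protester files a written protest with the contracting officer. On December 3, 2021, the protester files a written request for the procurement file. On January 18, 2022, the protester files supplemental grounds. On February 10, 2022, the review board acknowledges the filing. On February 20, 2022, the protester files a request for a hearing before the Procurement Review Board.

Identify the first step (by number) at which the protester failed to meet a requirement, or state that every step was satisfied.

None — every step was satisfied

Step 1 — 11 and 33 days from November 7, 2021 (when the award decision is issued) are November 18, 2021 and December 10, 2021 respectively; done November 19, 2021 — within the window.
Step 2 — must wait 13 days from November 19, 2021 (when the written protest is filed), so not before December 2, 2021; December 3, 2021 is on or after that date.
Step 3 — 21 and 58 days from December 11, 2021 (end of the 8-day waiting period, which began when the procurement file is requested on December 3, 2021) are January 1, 2022 and February 7, 2022 respectively; January 18, 2022 falls inside that range.
Step 4 — 17 and 54 days from February 2, 2022 (end of the 15-day objection period, which began when supplemental grounds are filed on January 18, 2022) are February 19, 2022 and March 28, 2022 respectively; February 20, 2022 falls inside that range.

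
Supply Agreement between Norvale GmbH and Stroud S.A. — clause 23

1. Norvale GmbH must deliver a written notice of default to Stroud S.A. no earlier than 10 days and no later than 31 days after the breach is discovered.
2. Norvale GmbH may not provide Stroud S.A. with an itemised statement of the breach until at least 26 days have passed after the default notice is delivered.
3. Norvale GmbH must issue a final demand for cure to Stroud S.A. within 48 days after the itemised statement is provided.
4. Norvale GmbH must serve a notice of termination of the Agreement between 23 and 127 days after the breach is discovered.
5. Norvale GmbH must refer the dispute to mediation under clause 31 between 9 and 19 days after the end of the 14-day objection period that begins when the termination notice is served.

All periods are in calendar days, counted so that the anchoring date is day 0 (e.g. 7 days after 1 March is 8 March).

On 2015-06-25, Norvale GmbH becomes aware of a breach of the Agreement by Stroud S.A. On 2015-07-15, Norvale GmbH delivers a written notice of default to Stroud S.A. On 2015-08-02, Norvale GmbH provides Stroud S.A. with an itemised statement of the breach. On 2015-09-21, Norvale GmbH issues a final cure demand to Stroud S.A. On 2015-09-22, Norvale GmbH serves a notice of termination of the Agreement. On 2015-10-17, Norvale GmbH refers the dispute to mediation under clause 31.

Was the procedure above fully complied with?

No

(1) the permitted window runs from 2015-06-25 + 10 = 2015-07-05 to 2015-06-25 + 31 = 2015-07-26; done 2015-07-15 — within the window.
(2) permitted from 2015-07-15 + 26 days = 2015-08-10 onward; 2015-08-02 is 8 days before the earliest permitted date.
No need to go further; step 2 was not satisfied.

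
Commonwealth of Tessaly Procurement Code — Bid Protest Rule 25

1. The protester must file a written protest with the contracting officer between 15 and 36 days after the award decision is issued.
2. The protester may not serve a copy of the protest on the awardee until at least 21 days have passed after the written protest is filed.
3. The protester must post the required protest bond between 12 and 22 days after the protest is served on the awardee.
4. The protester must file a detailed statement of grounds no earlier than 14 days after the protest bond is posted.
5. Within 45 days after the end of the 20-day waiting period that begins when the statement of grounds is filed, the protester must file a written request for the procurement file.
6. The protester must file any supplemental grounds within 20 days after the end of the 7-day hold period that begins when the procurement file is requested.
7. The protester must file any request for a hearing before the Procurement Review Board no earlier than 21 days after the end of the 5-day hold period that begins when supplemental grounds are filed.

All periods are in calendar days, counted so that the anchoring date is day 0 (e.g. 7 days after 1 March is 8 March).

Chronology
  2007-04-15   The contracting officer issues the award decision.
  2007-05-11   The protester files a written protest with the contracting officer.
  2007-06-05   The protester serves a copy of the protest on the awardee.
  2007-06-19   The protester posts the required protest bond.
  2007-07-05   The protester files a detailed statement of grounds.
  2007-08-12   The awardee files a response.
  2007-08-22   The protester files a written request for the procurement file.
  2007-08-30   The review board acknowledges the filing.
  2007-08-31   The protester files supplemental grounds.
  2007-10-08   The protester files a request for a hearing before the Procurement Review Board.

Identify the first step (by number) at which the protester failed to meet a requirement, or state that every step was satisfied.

(1) the permitted window runs from 2007-04-15 + 15 = 2007-04-30 to 2007-04-15 + 36 = 2007-05-21; done 2007-05-11 — within the window.
(2) permitted from 2007-05-11 + 21 days = 2007-06-01 onward; 2007-06-05 is on or after that date.
(3) the permitted window runs from 2007-06-05 + 12 = 2007-06-17 to 2007-06-05 + 22 = 2007-06-27; 2007-06-19 falls inside that range.
(4) permitted from 2007-06-19 + 14 days = 2007-07-03 onward; done 2007-07-05, after the minimum wait.
(5) due by 2007-07-25 + 45 days = 2007-09-08; 2007-08-22 is within that limit.
(6) due by 2007-08-29 + 20 days = 2007-09-18; 2007-08-31 is within that limit.
(7) permitted from 2007-09-05 + 21 days = 2007-09-26 onward; done 2007-10-08, after the minimum wait.

None — every step was satisfied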